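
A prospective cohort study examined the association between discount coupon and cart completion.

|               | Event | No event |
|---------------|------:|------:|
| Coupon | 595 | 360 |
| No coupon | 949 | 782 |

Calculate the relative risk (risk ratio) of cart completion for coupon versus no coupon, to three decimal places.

Cells: a = 595, b = 360, c = 949, d = 782.
Risk in exposed = 595/955 = 0.62304; risk in unexposed = 949/1731 = 0.54824.
RR = 0.62304 / 0.54824 = 1.13643
The risk among the exposed is 1.14 times that among the unexposed.

1.136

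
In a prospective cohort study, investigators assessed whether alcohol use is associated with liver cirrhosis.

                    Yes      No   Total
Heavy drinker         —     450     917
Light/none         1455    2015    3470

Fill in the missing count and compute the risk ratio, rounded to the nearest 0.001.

The missing cell is in the exposed row: 917 − 450 = 467.
So a = 467, b = 450, c = 1455, d = 2015.
RR = [a/(a+b)] / [c/(c+d)] = (467/917) / (1455/3470) = 0.50927/0.41931 = 1.21455

1.215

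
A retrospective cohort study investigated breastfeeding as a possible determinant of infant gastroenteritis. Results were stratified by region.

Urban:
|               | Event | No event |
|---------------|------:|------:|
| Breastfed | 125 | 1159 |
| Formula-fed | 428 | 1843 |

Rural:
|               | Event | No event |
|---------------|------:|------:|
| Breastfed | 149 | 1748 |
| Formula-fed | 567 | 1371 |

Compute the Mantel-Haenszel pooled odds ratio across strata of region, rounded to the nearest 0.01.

OR_MH = Σ(aᵢdᵢ/nᵢ) / Σ(bᵢcᵢ/nᵢ), where nᵢ is the stratum total.
Stratum 1 (Urban): n = 3555; a·d/n = 125·1843/3555 = 64.8031; b·c/n = 1159·428/3555 = 139.5364
Stratum 2 (Rural): n = 3835; a·d/n = 149·1371/3835 = 53.2670; b·c/n = 1748·567/3835 = 258.4396
OR_MH = (64.8031 + 53.2670) / (139.5364 + 258.4396) = 118.0701 / 397.9761 = 0.29668

0.30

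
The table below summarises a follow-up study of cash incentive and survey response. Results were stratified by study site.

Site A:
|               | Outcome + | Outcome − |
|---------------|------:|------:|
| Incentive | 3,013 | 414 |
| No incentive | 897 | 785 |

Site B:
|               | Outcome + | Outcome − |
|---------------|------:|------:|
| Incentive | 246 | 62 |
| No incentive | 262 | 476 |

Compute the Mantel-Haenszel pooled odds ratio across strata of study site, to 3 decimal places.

OR_MH = Σ(aᵢdᵢ/nᵢ) / Σ(bᵢcᵢ/nᵢ), where nᵢ is the stratum total.
Stratum 1 (Site A): n = 5109; a·d/n = 3013·785/5109 = 462.9487; b·c/n = 414·897/5109 = 72.6870
Stratum 2 (Site B): n = 1046; a·d/n = 246·476/1046 = 111.9465; b·c/n = 62·262/1046 = 15.5296
OR_MH = (462.9487 + 111.9465) / (72.6870 + 15.5296) = 574.8952 / 88.2167 = 6.51686

6.517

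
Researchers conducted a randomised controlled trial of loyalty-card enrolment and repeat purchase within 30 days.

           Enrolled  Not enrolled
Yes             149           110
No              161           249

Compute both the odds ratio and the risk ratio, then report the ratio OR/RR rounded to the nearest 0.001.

1.335

Reading the table with exposure as columns: a = 149 (Enrolled, case), b = 161 (Enrolled, non-case), c = 110 (Not enrolled, case), d = 249.
OR = (149·249)/(161·110) = 37101/17710 = 2.09492
Risk in exposed = 149/310 = 0.48065; risk in unexposed = 110/359 = 0.30641; RR = 1.56865
OR/RR = 2.09492 / 1.56865 = 1.33549
The outcome is not rare, so the OR lies further from 1 than the RR.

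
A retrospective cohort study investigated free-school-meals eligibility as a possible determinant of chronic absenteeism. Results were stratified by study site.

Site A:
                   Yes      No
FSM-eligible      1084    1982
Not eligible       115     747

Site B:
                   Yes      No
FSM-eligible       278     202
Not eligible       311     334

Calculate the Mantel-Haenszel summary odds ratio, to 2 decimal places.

OR_MH = Σ(aᵢdᵢ/nᵢ) / Σ(bᵢcᵢ/nᵢ), where nᵢ is the stratum total.
Stratum 1 (Site A): n = 3928; a·d/n = 1084·747/3928 = 206.1477; b·c/n = 1982·115/3928 = 58.0270
Stratum 2 (Site B): n = 1125; a·d/n = 278·334/1125 = 82.5351; b·c/n = 202·311/1125 = 55.8418
OR_MH = (206.1477 + 82.5351) / (58.0270 + 55.8418) = 288.6828 / 113.8688 = 2.53522

2.54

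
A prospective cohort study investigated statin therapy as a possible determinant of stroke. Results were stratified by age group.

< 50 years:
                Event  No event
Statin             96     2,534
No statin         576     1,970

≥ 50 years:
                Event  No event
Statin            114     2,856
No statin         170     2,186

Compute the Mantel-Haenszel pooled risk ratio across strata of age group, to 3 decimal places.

RR_MH = Σ(aᵢ·n₀ᵢ/nᵢ) / Σ(cᵢ·n₁ᵢ/nᵢ), with n₁ᵢ = aᵢ+bᵢ (exposed), n₀ᵢ = cᵢ+dᵢ (unexposed), nᵢ = n₁ᵢ+n₀ᵢ.
Stratum 1 (< 50 years): n₁ = 2630, n₀ = 2546, n = 5176; a·n₀/n = 96·2546/5176 = 47.2210; c·n₁/n = 576·2630/5176 = 292.6739
Stratum 2 (≥ 50 years): n₁ = 2970, n₀ = 2356, n = 5326; a·n₀/n = 114·2356/5326 = 50.4288; c·n₁/n = 170·2970/5326 = 94.7991
RR_MH = (47.2210 + 50.4288) / (292.6739 + 94.7991) = 97.6499 / 387.4730 = 0.25202

0.252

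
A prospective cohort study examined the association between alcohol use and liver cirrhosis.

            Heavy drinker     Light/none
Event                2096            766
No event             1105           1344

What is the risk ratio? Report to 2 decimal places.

1.80

Reading the table with exposure as columns: a = 2096 (Heavy drinker, case), b = 1105 (Heavy drinker, non-case), c = 766 (Light/none, case), d = 1344.
Risk in exposed = 2096/3201 = 0.65480; risk in unexposed = 766/2110 = 0.36303.
RR = 0.65480 / 0.36303 = 1.80368
The risk among the exposed is 1.80 times that among the unexposed.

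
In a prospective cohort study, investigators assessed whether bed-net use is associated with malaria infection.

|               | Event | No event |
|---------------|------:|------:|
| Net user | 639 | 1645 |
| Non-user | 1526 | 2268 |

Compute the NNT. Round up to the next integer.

9

Risk in treated group = 639/2284 = 0.27977; risk in control = 1526/3794 = 0.40221.
Absolute risk reduction = 0.40221 − 0.27977 = 0.12244
NNT = 1 / ARR = 1 / 0.12244 = 8.167 → round up → 9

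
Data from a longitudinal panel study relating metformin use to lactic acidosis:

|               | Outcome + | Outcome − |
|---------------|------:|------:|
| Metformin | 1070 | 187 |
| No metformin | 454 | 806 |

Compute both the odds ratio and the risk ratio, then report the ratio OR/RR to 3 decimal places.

4.300

Cells: a = 1070, b = 187, c = 454, d = 806.
OR = (1070·806)/(187·454) = 862420/84898 = 10.15831
Risk in exposed = 1070/1257 = 0.85123; risk in unexposed = 454/1260 = 0.36032; RR = 2.36245
OR/RR = 10.15831 / 2.36245 = 4.29990
The outcome is not rare, so the OR lies further from 1 than the RR.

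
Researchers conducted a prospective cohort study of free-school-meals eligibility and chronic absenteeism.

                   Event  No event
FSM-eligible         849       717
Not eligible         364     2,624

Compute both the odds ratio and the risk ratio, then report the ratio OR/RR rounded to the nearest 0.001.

1.918

Cells: a = 849, b = 717, c = 364, d = 2624.
OR = (849·2624)/(717·364) = 2227776/260988 = 8.53593
Risk in exposed = 849/1566 = 0.54215; risk in unexposed = 364/2988 = 0.12182; RR = 4.45036
OR/RR = 8.53593 / 4.45036 = 1.91803
The outcome is not rare, so the OR lies further from 1 than the RR.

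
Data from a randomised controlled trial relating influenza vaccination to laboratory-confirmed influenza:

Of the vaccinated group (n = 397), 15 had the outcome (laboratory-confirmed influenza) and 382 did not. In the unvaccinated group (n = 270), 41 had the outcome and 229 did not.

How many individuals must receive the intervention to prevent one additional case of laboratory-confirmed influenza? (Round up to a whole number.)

Risk in treated group = 15/397 = 0.03778; risk in control = 41/270 = 0.15185.
Absolute risk reduction = 0.15185 − 0.03778 = 0.11407
NNT = 1 / ARR = 1 / 0.11407 = 8.767 → round up → 9

9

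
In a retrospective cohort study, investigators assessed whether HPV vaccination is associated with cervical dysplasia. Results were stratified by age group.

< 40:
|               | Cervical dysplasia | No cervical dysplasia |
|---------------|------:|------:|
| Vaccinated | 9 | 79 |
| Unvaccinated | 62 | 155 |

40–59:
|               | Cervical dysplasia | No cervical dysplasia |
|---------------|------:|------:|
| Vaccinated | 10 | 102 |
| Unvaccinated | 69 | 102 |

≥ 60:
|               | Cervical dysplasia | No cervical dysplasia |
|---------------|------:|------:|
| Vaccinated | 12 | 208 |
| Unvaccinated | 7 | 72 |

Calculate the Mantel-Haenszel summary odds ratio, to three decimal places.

OR_MH = Σ(aᵢdᵢ/nᵢ) / Σ(bᵢcᵢ/nᵢ), where nᵢ is the stratum total.
Stratum 1 (< 40): n = 305; a·d/n = 9·155/305 = 4.5738; b·c/n = 79·62/305 = 16.0590
Stratum 2 (40–59): n = 283; a·d/n = 10·102/283 = 3.6042; b·c/n = 102·69/283 = 24.8693
Stratum 3 (≥ 60): n = 299; a·d/n = 12·72/299 = 2.8896; b·c/n = 208·7/299 = 4.8696
OR_MH = (4.5738 + 3.6042 + 2.8896) / (16.0590 + 24.8693 + 4.8696) = 11.0676 / 45.7978 = 0.24166

0.242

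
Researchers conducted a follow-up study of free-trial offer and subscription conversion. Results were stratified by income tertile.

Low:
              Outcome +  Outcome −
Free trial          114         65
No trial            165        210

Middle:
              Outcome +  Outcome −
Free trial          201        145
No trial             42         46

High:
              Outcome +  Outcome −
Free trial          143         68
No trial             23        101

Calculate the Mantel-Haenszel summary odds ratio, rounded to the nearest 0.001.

OR_MH = Σ(aᵢdᵢ/nᵢ) / Σ(bᵢcᵢ/nᵢ), where nᵢ is the stratum total.
Stratum 1 (Low): n = 554; a·d/n = 114·210/554 = 43.2130; b·c/n = 65·165/554 = 19.3592
Stratum 2 (Middle): n = 434; a·d/n = 201·46/434 = 21.3041; b·c/n = 145·42/434 = 14.0323
Stratum 3 (High): n = 335; a·d/n = 143·101/335 = 43.1134; b·c/n = 68·23/335 = 4.6687
OR_MH = (43.2130 + 21.3041 + 43.1134) / (19.3592 + 14.0323 + 4.6687) = 107.6306 / 38.0601 = 2.82791

2.828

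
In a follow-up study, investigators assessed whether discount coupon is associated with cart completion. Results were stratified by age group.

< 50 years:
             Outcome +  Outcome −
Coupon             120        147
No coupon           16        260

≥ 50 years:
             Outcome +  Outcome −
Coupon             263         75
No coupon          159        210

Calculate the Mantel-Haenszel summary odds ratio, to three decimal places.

OR_MH = Σ(aᵢdᵢ/nᵢ) / Σ(bᵢcᵢ/nᵢ), where nᵢ is the stratum total.
Stratum 1 (< 50 years): n = 543; a·d/n = 120·260/543 = 57.4586; b·c/n = 147·16/543 = 4.3315
Stratum 2 (≥ 50 years): n = 707; a·d/n = 263·210/707 = 78.1188; b·c/n = 75·159/707 = 16.8670
OR_MH = (57.4586 + 78.1188) / (4.3315 + 16.8670) = 135.5774 / 21.1985 = 6.39560

6.396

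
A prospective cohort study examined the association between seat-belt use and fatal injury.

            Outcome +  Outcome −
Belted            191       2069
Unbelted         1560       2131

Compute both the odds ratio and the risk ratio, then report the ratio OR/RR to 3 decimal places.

0.631

Cells: a = 191, b = 2069, c = 1560, d = 2131.
OR = (191·2131)/(2069·1560) = 407021/3227640 = 0.12610
Risk in exposed = 191/2260 = 0.08451; risk in unexposed = 1560/3691 = 0.42265; RR = 0.19996
OR/RR = 0.12610 / 0.19996 = 0.63065
The outcome is not rare, so the OR lies further from 1 than the RR.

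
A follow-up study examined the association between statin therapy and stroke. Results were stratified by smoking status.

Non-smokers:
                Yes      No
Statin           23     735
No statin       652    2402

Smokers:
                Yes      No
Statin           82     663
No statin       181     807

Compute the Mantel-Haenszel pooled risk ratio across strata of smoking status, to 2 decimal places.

RR_MH = Σ(aᵢ·n₀ᵢ/nᵢ) / Σ(cᵢ·n₁ᵢ/nᵢ), with n₁ᵢ = aᵢ+bᵢ (exposed), n₀ᵢ = cᵢ+dᵢ (unexposed), nᵢ = n₁ᵢ+n₀ᵢ.
Stratum 1 (Non-smokers): n₁ = 758, n₀ = 3054, n = 3812; a·n₀/n = 23·3054/3812 = 18.4265; c·n₁/n = 652·758/3812 = 129.6474
Stratum 2 (Smokers): n₁ = 745, n₀ = 988, n = 1733; a·n₀/n = 82·988/1733 = 46.7490; c·n₁/n = 181·745/1733 = 77.8102
RR_MH = (18.4265 + 46.7490) / (129.6474 + 77.8102) = 65.1755 / 207.4576 = 0.31416

0.31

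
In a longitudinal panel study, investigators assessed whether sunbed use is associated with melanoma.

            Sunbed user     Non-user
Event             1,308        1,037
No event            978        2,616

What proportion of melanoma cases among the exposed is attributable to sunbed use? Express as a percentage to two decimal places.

50.39

Reading the table with exposure as columns: a = 1308 (Sunbed user, case), b = 978 (Sunbed user, non-case), c = 1037 (Non-user, case), d = 2616.
Risk in exposed = 1308/2286 = 0.57218; risk in unexposed = 1037/3653 = 0.28388.
RR = 0.57218/0.28388 = 2.01559
AR% = (RR − 1)/RR × 100 = (2.01559 − 1)/2.01559 × 100 = 50.3868%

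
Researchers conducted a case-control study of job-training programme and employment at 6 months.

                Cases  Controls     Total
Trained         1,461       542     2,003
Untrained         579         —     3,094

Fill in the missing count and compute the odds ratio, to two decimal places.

The missing cell is in the unexposed row: 3094 − 579 = 2515.
So a = 1461, b = 542, c = 579, d = 2515.
OR = (a·d)/(b·c) = (1461 × 2515) / (542 × 579) = 3674415 / 313818 = 11.70875

11.71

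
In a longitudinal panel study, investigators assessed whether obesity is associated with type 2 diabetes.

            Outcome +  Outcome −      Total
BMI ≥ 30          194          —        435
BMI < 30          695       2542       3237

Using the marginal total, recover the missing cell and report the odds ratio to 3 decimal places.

The missing cell is in the exposed row: 435 − 194 = 241.
So a = 194, b = 241, c = 695, d = 2542.
OR = (a·d)/(b·c) = (194 × 2542) / (241 × 695) = 493148 / 167495 = 2.94426

2.944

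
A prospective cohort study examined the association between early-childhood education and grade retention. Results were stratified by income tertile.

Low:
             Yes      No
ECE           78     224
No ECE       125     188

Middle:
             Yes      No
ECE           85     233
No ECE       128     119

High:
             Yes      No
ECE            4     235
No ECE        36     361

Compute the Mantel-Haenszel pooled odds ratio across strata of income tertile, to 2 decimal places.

0.39

OR_MH = Σ(aᵢdᵢ/nᵢ) / Σ(bᵢcᵢ/nᵢ), where nᵢ is the stratum total.
Stratum 1 (Low): n = 615; a·d/n = 78·188/615 = 23.8439; b·c/n = 224·125/615 = 45.5285
Stratum 2 (Middle): n = 565; a·d/n = 85·119/565 = 17.9027; b·c/n = 233·128/565 = 52.7858
Stratum 3 (High): n = 636; a·d/n = 4·361/636 = 2.2704; b·c/n = 235·36/636 = 13.3019
OR_MH = (23.8439 + 17.9027 + 2.2704) / (45.5285 + 52.7858 + 13.3019) = 44.0170 / 111.6162 = 0.39436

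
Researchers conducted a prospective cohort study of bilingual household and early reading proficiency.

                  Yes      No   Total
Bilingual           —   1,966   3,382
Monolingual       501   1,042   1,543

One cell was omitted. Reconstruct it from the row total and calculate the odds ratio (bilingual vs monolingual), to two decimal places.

1.50

The missing cell is in the exposed row: 3382 − 1966 = 1416.
So a = 1416, b = 1966, c = 501, d = 1042.
OR = (a·d)/(b·c) = (1416 × 1042) / (1966 × 501) = 1475472 / 984966 = 1.49799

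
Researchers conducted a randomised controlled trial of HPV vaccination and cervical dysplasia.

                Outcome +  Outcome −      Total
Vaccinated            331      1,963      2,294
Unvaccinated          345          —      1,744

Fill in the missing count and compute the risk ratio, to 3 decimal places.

0.729

The missing cell is in the unexposed row: 1744 − 345 = 1399.
So a = 331, b = 1963, c = 345, d = 1399.
RR = [a/(a+b)] / [c/(c+d)] = (331/2294) / (345/1744) = 0.14429/0.19782 = 0.72939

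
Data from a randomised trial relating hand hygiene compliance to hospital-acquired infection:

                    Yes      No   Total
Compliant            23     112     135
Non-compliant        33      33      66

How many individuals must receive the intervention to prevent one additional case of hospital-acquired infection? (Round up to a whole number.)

Risk in treated group = 23/135 = 0.17037; risk in control = 33/66 = 0.50000.
Absolute risk reduction = 0.50000 − 0.17037 = 0.32963
NNT = 1 / ARR = 1 / 0.32963 = 3.034 → round up → 4

4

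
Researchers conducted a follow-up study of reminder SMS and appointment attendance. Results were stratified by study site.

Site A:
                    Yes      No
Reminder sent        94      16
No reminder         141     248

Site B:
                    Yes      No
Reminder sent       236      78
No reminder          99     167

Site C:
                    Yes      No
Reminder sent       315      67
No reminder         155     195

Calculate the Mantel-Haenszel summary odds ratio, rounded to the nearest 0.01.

6.20

OR_MH = Σ(aᵢdᵢ/nᵢ) / Σ(bᵢcᵢ/nᵢ), where nᵢ is the stratum total.
Stratum 1 (Site A): n = 499; a·d/n = 94·248/499 = 46.7174; b·c/n = 16·141/499 = 4.5210
Stratum 2 (Site B): n = 580; a·d/n = 236·167/580 = 67.9517; b·c/n = 78·99/580 = 13.3138
Stratum 3 (Site C): n = 732; a·d/n = 315·195/732 = 83.9139; b·c/n = 67·155/732 = 14.1872
OR_MH = (46.7174 + 67.9517 + 83.9139) / (4.5210 + 13.3138 + 14.1872) = 198.5831 / 32.0220 = 6.20146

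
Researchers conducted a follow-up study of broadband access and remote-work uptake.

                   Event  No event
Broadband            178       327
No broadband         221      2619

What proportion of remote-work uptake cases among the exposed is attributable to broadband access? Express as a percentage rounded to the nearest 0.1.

Cells: a = 178, b = 327, c = 221, d = 2619.
Risk in exposed = 178/505 = 0.35248; risk in unexposed = 221/2840 = 0.07782.
RR = 0.35248/0.07782 = 4.52955
AR% = (RR − 1)/RR × 100 = (4.52955 − 1)/4.52955 × 100 = 77.9227%

77.9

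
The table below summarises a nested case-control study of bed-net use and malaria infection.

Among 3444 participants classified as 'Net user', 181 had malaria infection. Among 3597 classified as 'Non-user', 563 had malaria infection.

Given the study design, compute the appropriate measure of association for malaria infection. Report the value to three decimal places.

0.299

From the description: a = 181, b = 3263, c = 563, d = 3034.
This is a nested case-control study: participants were sampled on outcome status, so risks in the source population cannot be estimated directly — relative risk is not valid here. The odds ratio is the appropriate measure.
OR = (a·d)/(b·c) = (181 × 3034) / (3263 × 563) = 549154 / 1837069 = 0.29893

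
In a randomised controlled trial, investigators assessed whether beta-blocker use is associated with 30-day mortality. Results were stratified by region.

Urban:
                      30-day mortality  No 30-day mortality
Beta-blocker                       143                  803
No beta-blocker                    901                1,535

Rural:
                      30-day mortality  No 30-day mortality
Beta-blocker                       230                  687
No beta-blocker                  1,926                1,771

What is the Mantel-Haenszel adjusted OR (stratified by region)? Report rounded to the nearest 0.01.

OR_MH = Σ(aᵢdᵢ/nᵢ) / Σ(bᵢcᵢ/nᵢ), where nᵢ is the stratum total.
Stratum 1 (Urban): n = 3382; a·d/n = 143·1535/3382 = 64.9039; b·c/n = 803·901/3382 = 213.9276
Stratum 2 (Rural): n = 4614; a·d/n = 230·1771/4614 = 88.2813; b·c/n = 687·1926/4614 = 286.7711
OR_MH = (64.9039 + 88.2813) / (213.9276 + 286.7711) = 153.1852 / 500.6987 = 0.30594

0.31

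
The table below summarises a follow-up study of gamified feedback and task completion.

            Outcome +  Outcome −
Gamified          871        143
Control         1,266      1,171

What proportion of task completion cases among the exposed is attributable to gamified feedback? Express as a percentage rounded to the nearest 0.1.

Cells: a = 871, b = 143, c = 1266, d = 1171.
Risk in exposed = 871/1014 = 0.85897; risk in unexposed = 1266/2437 = 0.51949.
RR = 0.85897/0.51949 = 1.65349
AR% = (RR − 1)/RR × 100 = (1.65349 − 1)/1.65349 × 100 = 39.5219%

39.5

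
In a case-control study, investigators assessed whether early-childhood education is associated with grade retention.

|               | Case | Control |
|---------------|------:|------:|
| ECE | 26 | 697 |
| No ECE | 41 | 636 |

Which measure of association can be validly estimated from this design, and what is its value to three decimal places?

0.579

Cells: a = 26, b = 697, c = 41, d = 636.
This is a case-control study: participants were sampled on outcome status, so risks in the source population cannot be estimated directly — relative risk is not valid here. The odds ratio is the appropriate measure.
OR = (a·d)/(b·c) = (26 × 636) / (697 × 41) = 16536 / 28577 = 0.57865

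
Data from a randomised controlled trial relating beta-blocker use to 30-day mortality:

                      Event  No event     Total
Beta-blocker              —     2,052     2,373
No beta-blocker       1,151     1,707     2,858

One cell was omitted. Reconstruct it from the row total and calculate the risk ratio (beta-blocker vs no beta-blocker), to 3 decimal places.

The missing cell is in the exposed row: 2373 − 2052 = 321.
So a = 321, b = 2052, c = 1151, d = 1707.
RR = [a/(a+b)] / [c/(c+d)] = (321/2373) / (1151/2858) = 0.13527/0.40273 = 0.33589

0.336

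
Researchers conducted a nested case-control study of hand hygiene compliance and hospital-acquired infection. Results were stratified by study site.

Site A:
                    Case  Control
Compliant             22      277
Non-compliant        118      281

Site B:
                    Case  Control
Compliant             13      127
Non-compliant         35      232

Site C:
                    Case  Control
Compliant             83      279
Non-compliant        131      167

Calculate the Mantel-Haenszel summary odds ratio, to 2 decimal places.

0.33

OR_MH = Σ(aᵢdᵢ/nᵢ) / Σ(bᵢcᵢ/nᵢ), where nᵢ is the stratum total.
Stratum 1 (Site A): n = 698; a·d/n = 22·281/698 = 8.8567; b·c/n = 277·118/698 = 46.8281
Stratum 2 (Site B): n = 407; a·d/n = 13·232/407 = 7.4103; b·c/n = 127·35/407 = 10.9214
Stratum 3 (Site C): n = 660; a·d/n = 83·167/660 = 21.0015; b·c/n = 279·131/660 = 55.3773
OR_MH = (8.8567 + 7.4103 + 21.0015) / (46.8281 + 10.9214 + 55.3773) = 37.2686 / 113.1267 = 0.32944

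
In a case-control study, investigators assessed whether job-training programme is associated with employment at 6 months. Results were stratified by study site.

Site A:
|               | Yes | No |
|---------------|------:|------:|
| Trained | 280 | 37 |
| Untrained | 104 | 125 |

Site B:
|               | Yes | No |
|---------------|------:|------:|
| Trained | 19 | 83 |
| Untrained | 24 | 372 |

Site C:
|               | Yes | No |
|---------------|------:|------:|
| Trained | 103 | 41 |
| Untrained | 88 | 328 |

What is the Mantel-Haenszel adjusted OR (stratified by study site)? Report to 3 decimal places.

7.926

OR_MH = Σ(aᵢdᵢ/nᵢ) / Σ(bᵢcᵢ/nᵢ), where nᵢ is the stratum total.
Stratum 1 (Site A): n = 546; a·d/n = 280·125/546 = 64.1026; b·c/n = 37·104/546 = 7.0476
Stratum 2 (Site B): n = 498; a·d/n = 19·372/498 = 14.1928; b·c/n = 83·24/498 = 4.0000
Stratum 3 (Site C): n = 560; a·d/n = 103·328/560 = 60.3286; b·c/n = 41·88/560 = 6.4429
OR_MH = (64.1026 + 14.1928 + 60.3286) / (7.0476 + 4.0000 + 6.4429) = 138.6239 / 17.4905 = 7.92568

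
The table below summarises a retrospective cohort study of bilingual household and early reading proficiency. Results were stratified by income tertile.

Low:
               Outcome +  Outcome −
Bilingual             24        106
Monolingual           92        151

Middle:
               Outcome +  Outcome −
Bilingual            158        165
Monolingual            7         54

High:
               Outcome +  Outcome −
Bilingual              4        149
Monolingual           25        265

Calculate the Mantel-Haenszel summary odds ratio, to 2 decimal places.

0.91

OR_MH = Σ(aᵢdᵢ/nᵢ) / Σ(bᵢcᵢ/nᵢ), where nᵢ is the stratum total.
Stratum 1 (Low): n = 373; a·d/n = 24·151/373 = 9.7158; b·c/n = 106·92/373 = 26.1448
Stratum 2 (Middle): n = 384; a·d/n = 158·54/384 = 22.2188; b·c/n = 165·7/384 = 3.0078
Stratum 3 (High): n = 443; a·d/n = 4·265/443 = 2.3928; b·c/n = 149·25/443 = 8.4086
OR_MH = (9.7158 + 22.2188 + 2.3928) / (26.1448 + 3.0078 + 8.4086) = 34.3273 / 37.5612 = 0.91391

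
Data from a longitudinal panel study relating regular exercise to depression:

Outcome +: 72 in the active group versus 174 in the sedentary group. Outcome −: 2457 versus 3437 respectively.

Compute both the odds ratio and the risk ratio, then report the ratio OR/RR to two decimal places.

From the description: a = 72, b = 2457, c = 174, d = 3437.
OR = (72·3437)/(2457·174) = 247464/427518 = 0.57884
Risk in exposed = 72/2529 = 0.02847; risk in unexposed = 174/3611 = 0.04819; RR = 0.59083
OR/RR = 0.57884 / 0.59083 = 0.97971
The outcome is rare in both groups, so OR ≈ RR (ratio near 1).

0.98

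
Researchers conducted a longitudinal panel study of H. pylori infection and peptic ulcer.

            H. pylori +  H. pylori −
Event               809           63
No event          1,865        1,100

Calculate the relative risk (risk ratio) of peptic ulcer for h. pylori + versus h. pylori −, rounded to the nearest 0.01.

5.59

Reading the table with exposure as columns: a = 809 (H. pylori +, case), b = 1865 (H. pylori +, non-case), c = 63 (H. pylori −, case), d = 1100.
Risk in exposed = 809/2674 = 0.30254; risk in unexposed = 63/1163 = 0.05417.
RR = 0.30254 / 0.05417 = 5.58504
The risk among the exposed is 5.59 times that among the unexposed.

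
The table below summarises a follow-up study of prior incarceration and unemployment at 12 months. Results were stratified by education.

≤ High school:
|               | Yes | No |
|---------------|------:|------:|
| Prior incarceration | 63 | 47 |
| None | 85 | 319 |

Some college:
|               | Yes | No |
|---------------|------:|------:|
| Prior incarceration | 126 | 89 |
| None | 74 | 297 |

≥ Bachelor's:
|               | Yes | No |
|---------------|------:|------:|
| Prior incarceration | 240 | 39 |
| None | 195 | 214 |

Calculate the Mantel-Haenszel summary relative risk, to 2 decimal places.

2.19

RR_MH = Σ(aᵢ·n₀ᵢ/nᵢ) / Σ(cᵢ·n₁ᵢ/nᵢ), with n₁ᵢ = aᵢ+bᵢ (exposed), n₀ᵢ = cᵢ+dᵢ (unexposed), nᵢ = n₁ᵢ+n₀ᵢ.
Stratum 1 (≤ High school): n₁ = 110, n₀ = 404, n = 514; a·n₀/n = 63·404/514 = 49.5175; c·n₁/n = 85·110/514 = 18.1907
Stratum 2 (Some college): n₁ = 215, n₀ = 371, n = 586; a·n₀/n = 126·371/586 = 79.7713; c·n₁/n = 74·215/586 = 27.1502
Stratum 3 (≥ Bachelor's): n₁ = 279, n₀ = 409, n = 688; a·n₀/n = 240·409/688 = 142.6744; c·n₁/n = 195·279/688 = 79.0770
RR_MH = (49.5175 + 79.7713 + 142.6744) / (18.1907 + 27.1502 + 79.0770) = 271.9633 / 124.4179 = 2.18589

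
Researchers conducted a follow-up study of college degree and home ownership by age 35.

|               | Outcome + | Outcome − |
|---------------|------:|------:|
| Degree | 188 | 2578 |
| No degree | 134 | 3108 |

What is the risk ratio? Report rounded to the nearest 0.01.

1.64

Cells: a = 188, b = 2578, c = 134, d = 3108.
Risk in exposed = 188/2766 = 0.06797; risk in unexposed = 134/3242 = 0.04133.
RR = 0.06797 / 0.04133 = 1.64442
The risk among the exposed is 1.64 times that among the unexposed.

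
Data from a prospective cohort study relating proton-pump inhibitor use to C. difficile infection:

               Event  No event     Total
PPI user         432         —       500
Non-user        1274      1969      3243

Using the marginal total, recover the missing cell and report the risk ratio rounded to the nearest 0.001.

2.199

The missing cell is in the exposed row: 500 − 432 = 68.
So a = 432, b = 68, c = 1274, d = 1969.
RR = [a/(a+b)] / [c/(c+d)] = (432/500) / (1274/3243) = 0.86400/0.39285 = 2.19933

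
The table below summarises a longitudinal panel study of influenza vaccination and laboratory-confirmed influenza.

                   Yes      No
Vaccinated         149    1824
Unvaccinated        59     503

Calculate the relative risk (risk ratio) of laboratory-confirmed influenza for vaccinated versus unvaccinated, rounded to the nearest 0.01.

Cells: a = 149, b = 1824, c = 59, d = 503.
Risk in exposed = 149/1973 = 0.07552; risk in unexposed = 59/562 = 0.10498.
RR = 0.07552 / 0.10498 = 0.71936
The risk is 28% lower among the exposed than among the unexposed.

0.72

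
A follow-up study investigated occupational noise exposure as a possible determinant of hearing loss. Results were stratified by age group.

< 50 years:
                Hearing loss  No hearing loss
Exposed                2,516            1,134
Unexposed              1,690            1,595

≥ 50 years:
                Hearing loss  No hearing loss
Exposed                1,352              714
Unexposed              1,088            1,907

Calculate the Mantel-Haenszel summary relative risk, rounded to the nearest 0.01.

RR_MH = Σ(aᵢ·n₀ᵢ/nᵢ) / Σ(cᵢ·n₁ᵢ/nᵢ), with n₁ᵢ = aᵢ+bᵢ (exposed), n₀ᵢ = cᵢ+dᵢ (unexposed), nᵢ = n₁ᵢ+n₀ᵢ.
Stratum 1 (< 50 years): n₁ = 3650, n₀ = 3285, n = 6935; a·n₀/n = 2516·3285/6935 = 1191.7895; c·n₁/n = 1690·3650/6935 = 889.4737
Stratum 2 (≥ 50 years): n₁ = 2066, n₀ = 2995, n = 5061; a·n₀/n = 1352·2995/5061 = 800.0869; c·n₁/n = 1088·2066/5061 = 444.1431
RR_MH = (1191.7895 + 800.0869) / (889.4737 + 444.1431) = 1991.8764 / 1333.6167 = 1.49359

1.49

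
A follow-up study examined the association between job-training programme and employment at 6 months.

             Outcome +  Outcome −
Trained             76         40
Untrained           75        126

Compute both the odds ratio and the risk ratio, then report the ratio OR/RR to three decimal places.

1.818

Cells: a = 76, b = 40, c = 75, d = 126.
OR = (76·126)/(40·75) = 9576/3000 = 3.19200
Risk in exposed = 76/116 = 0.65517; risk in unexposed = 75/201 = 0.37313; RR = 1.75586
OR/RR = 3.19200 / 1.75586 = 1.81791
The outcome is not rare, so the OR lies further from 1 than the RR.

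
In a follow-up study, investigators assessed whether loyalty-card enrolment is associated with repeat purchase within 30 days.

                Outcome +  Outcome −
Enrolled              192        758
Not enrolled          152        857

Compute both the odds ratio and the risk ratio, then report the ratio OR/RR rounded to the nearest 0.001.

1.064

Cells: a = 192, b = 758, c = 152, d = 857.
OR = (192·857)/(758·152) = 164544/115216 = 1.42813
Risk in exposed = 192/950 = 0.20211; risk in unexposed = 152/1009 = 0.15064; RR = 1.34161
OR/RR = 1.42813 / 1.34161 = 1.06450
The outcome is not rare, so the OR lies further from 1 than the RR.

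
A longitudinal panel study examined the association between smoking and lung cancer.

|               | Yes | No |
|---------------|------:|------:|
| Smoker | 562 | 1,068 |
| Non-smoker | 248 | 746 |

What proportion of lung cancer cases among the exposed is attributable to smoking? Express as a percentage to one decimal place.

Cells: a = 562, b = 1068, c = 248, d = 746.
Risk in exposed = 562/1630 = 0.34479; risk in unexposed = 248/994 = 0.24950.
RR = 0.34479/0.24950 = 1.38192
AR% = (RR − 1)/RR × 100 = (1.38192 − 1)/1.38192 × 100 = 27.6370%

27.6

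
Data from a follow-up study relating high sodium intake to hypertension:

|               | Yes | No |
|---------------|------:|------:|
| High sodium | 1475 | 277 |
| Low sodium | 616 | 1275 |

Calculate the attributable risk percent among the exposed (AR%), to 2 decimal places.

Cells: a = 1475, b = 277, c = 616, d = 1275.
Risk in exposed = 1475/1752 = 0.84189; risk in unexposed = 616/1891 = 0.32575.
RR = 0.84189/0.32575 = 2.58445
AR% = (RR − 1)/RR × 100 = (2.58445 − 1)/2.58445 × 100 = 61.3071%

61.31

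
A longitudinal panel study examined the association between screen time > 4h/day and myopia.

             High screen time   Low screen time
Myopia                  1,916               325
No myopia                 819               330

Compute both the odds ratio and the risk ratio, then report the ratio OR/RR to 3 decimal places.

Reading the table with exposure as columns: a = 1916 (High screen time, case), b = 819 (High screen time, non-case), c = 325 (Low screen time, case), d = 330.
OR = (1916·330)/(819·325) = 632280/266175 = 2.37543
Risk in exposed = 1916/2735 = 0.70055; risk in unexposed = 325/655 = 0.49618; RR = 1.41187
OR/RR = 2.37543 / 1.41187 = 1.68247
The outcome is not rare, so the OR lies further from 1 than the RR.

1.682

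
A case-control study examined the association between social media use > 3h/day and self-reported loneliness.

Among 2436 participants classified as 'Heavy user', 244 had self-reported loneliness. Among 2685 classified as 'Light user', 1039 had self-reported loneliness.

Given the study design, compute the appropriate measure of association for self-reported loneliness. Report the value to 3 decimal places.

0.176

From the description: a = 244, b = 2192, c = 1039, d = 1646.
This is a case-control study: participants were sampled on outcome status, so risks in the source population cannot be estimated directly — relative risk is not valid here. The odds ratio is the appropriate measure.
OR = (a·d)/(b·c) = (244 × 1646) / (2192 × 1039) = 401624 / 2277488 = 0.17635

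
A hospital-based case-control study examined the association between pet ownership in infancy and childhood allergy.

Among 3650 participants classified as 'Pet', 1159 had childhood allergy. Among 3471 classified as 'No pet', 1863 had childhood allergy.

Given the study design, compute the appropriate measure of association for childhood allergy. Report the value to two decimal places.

From the description: a = 1159, b = 2491, c = 1863, d = 1608.
This is a hospital-based case-control study: participants were sampled on outcome status, so risks in the source population cannot be estimated directly — relative risk is not valid here. The odds ratio is the appropriate measure.
OR = (a·d)/(b·c) = (1159 × 1608) / (2491 × 1863) = 1863672 / 4640733 = 0.40159

0.40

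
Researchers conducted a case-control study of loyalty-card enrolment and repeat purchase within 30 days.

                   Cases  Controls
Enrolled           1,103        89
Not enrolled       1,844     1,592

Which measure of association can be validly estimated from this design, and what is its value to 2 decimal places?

Cells: a = 1103, b = 89, c = 1844, d = 1592.
This is a case-control study: participants were sampled on outcome status, so risks in the source population cannot be estimated directly — relative risk is not valid here. The odds ratio is the appropriate measure.
OR = (a·d)/(b·c) = (1103 × 1592) / (89 × 1844) = 1755976 / 164116 = 10.69960

10.70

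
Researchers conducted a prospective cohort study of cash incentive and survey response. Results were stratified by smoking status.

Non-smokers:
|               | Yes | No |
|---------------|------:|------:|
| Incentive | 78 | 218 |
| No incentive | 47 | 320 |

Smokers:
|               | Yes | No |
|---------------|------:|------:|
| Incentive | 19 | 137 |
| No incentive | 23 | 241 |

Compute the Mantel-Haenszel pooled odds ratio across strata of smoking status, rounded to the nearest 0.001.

2.115

OR_MH = Σ(aᵢdᵢ/nᵢ) / Σ(bᵢcᵢ/nᵢ), where nᵢ is the stratum total.
Stratum 1 (Non-smokers): n = 663; a·d/n = 78·320/663 = 37.6471; b·c/n = 218·47/663 = 15.4540
Stratum 2 (Smokers): n = 420; a·d/n = 19·241/420 = 10.9024; b·c/n = 137·23/420 = 7.5024
OR_MH = (37.6471 + 10.9024) / (15.4540 + 7.5024) = 48.5494 / 22.9564 = 2.11486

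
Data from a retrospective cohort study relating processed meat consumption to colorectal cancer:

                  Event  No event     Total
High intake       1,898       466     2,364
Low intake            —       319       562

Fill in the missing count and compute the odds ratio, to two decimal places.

5.35

The missing cell is in the unexposed row: 562 − 319 = 243.
So a = 1898, b = 466, c = 243, d = 319.
OR = (a·d)/(b·c) = (1898 × 319) / (466 × 243) = 605462 / 113238 = 5.34681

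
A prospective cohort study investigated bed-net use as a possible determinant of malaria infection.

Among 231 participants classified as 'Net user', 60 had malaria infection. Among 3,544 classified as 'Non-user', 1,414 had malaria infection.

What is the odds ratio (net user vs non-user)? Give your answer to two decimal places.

From the description: a = 60, b = 171, c = 1414, d = 2130.
OR = (a·d)/(b·c) = (60 × 2130) / (171 × 1414) = 127800 / 241794 = 0.52855
Exposure is associated with lower odds of malaria infection (OR = 0.53 < 1).

0.53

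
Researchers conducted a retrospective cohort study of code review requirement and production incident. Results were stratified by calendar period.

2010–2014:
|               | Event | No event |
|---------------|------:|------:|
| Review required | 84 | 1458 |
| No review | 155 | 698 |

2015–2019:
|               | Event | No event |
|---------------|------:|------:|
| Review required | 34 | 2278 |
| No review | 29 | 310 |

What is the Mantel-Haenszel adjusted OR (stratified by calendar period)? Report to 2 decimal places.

0.24

OR_MH = Σ(aᵢdᵢ/nᵢ) / Σ(bᵢcᵢ/nᵢ), where nᵢ is the stratum total.
Stratum 1 (2010–2014): n = 2395; a·d/n = 84·698/2395 = 24.4810; b·c/n = 1458·155/2395 = 94.3591
Stratum 2 (2015–2019): n = 2651; a·d/n = 34·310/2651 = 3.9759; b·c/n = 2278·29/2651 = 24.9197
OR_MH = (24.4810 + 3.9759) / (94.3591 + 24.9197) = 28.4569 / 119.2787 = 0.23857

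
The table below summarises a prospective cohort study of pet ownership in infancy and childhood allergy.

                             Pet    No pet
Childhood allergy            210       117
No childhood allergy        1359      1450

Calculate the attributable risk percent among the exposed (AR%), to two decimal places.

Reading the table with exposure as columns: a = 210 (Pet, case), b = 1359 (Pet, non-case), c = 117 (No pet, case), d = 1450.
Risk in exposed = 210/1569 = 0.13384; risk in unexposed = 117/1567 = 0.07466.
RR = 0.13384/0.07466 = 1.79258
AR% = (RR − 1)/RR × 100 = (1.79258 − 1)/1.79258 × 100 = 44.2146%

44.21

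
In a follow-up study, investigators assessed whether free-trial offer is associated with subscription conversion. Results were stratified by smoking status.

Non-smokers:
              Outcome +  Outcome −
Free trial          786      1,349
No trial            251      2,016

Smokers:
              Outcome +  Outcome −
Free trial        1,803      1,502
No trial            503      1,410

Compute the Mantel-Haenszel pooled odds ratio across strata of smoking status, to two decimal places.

OR_MH = Σ(aᵢdᵢ/nᵢ) / Σ(bᵢcᵢ/nᵢ), where nᵢ is the stratum total.
Stratum 1 (Non-smokers): n = 4402; a·d/n = 786·2016/4402 = 359.9673; b·c/n = 1349·251/4402 = 76.9194
Stratum 2 (Smokers): n = 5218; a·d/n = 1803·1410/5218 = 487.2039; b·c/n = 1502·503/5218 = 144.7884
OR_MH = (359.9673 + 487.2039) / (76.9194 + 144.7884) = 847.1712 / 221.7078 = 3.82112

3.82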